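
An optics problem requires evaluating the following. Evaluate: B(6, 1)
B(x,y)=Γ(x)Γ(y)/Γ(x + y)=(x-1)!(y-1)!/(x + y-1)!
B(6,1)=5!·0!/6!=1/6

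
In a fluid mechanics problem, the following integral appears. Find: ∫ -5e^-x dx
Since d/dx[e^-x] = - e^-x, we get 5e^-x+C

Answer: 5e^-x+C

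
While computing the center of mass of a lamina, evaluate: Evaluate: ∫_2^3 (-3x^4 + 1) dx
Step 1: Find antiderivative F(x)=(-3/5)x^5+x
Step 2: F(3) - F(2)=-714/5 - (-86/5)=-628/5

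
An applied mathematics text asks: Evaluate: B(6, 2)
B(x,y)=Γ(x)Γ(y)/Γ(x + y)=(x-1)!(y-1)!/(x + y-1)!
B(6,2)=5!·1!/7!=1/42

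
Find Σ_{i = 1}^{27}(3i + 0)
= 3·Σ i + 0·27 = 3·378 + 0 = 1134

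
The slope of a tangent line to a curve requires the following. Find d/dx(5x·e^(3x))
Product rule: (fg)' = f'g+fg'
f = 5x, f' = 5
g = e^(3x), g' = 3·e^(3x)

Answer: 5·e^(3x)+15x·e^(3x)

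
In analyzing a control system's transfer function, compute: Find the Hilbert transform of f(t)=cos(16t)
The Hilbert transform shifts each frequency component by -pi/2.
H{cos(wt)}=sin(wt)
With w=16: H{cos(16t)}=sin(16t)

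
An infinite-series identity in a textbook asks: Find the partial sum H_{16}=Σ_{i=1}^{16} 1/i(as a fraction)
H_16=1+1/2+1/3+...+1/16
=2436559/720720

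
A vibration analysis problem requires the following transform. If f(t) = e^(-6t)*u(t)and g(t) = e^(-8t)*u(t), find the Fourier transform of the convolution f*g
By the convolution theorem: F{f * g}=F(omega) * G(omega)
F(omega)=1/(6+j * omega), G(omega)=1/(8+j * omega)
F{f * g}=1/((6+j * omega)(8+j * omega))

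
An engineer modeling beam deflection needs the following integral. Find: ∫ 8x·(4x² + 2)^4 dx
Let u = 4x² + 2, du = 8x dx
∫ u^4 du = u^5/5 + C

Answer: (4x² + 2)^5/5 + C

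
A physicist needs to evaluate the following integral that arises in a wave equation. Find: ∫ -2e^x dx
Since d/dx[e^x] = + e^x, we get -2e^x + C

Answer: -2e^x + C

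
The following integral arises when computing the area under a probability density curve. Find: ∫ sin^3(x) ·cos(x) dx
Let u=sin(x), du=cos(x) dx
∫ u^3 du=u^4/4 + C

Answer: sin^4(x)/4 + C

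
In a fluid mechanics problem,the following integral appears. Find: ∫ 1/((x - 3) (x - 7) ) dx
Partial fractions: 1/((x-3)(x-7))=A/(x-3) + B/(x-7)
A=-1/4, B=1/4
∫ [-1/4· 1/(x-3) + 1/4· 1/(x-7)] dx
=(1/4)[ln|x-7| - ln|x-3|] + C

Answer: (1/4)·ln|(x-7)/(x-3)| + C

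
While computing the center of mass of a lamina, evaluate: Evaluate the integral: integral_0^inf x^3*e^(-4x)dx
This is a Gamma integral. Substitute u = 4x (du = 4 dx):
integral_0^inf x^3*e^(-4x) dx = (1/4^4) integral_0^inf u^3*e^(-u) du
= Gamma(4)/4^4 = 3!/4^4 = 6/256

Answer: 3/128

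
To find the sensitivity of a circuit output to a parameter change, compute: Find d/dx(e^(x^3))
Chain rule: d/dx[e^u]=e^u · u' where u=x^3
u'=3x^2

Answer: 3x^2·e^(x^3)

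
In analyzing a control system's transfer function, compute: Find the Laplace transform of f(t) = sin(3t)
L{sin(wt)} = w/(s²+w²)
L{sin(3t)} = 3/(s²+9)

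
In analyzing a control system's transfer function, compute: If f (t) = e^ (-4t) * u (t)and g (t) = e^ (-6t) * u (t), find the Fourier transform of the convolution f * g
By the convolution theorem: F{f*g} = F(omega)*G(omega)
F(omega) = 1/(4 + j*omega), G(omega) = 1/(6 + j*omega)
F{f*g} = 1/((4 + j*omega)(6 + j*omega))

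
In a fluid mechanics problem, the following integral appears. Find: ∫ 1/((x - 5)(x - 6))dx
Partial fractions: 1/((x-5)(x-6))=A/(x-5) + B/(x-6)
A=-1, B=1
∫ [-1· 1/(x-5) + 1· 1/(x-6)] dx
=(1)[ln|x-6| - ln|x-5|] + C

Answer: ln|(x-6)/(x-5)| + C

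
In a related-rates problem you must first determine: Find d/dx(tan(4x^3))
Chain rule: d/dx[tan(u)]=sec²(u)·u' where u=4x^3
u'=12x^2

Answer: 12x^2·sec²(4x^3)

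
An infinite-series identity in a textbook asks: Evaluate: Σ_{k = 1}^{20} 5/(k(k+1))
Partial fractions: 5/(k(k+1)) = 5/k - 5/(k+1)
Telescoping sum: 5(1-1/21) = 5·20/21

Answer: 100/21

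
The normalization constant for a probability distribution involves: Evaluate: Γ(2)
Γ(n)=(n-1)! for positive integers
Γ(2)=1!=1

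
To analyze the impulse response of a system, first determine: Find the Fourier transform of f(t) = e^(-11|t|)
Using the standard pair: F{e^(-a|t|)} = 2a/(a^2 + omega^2)
With a = 11: F(omega) = 22/(121 + omega^2)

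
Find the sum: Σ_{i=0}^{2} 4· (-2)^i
Geometric series: S=a(1 - r^n)/(1 - r)
a=4, r=-2, n=3
S=4(1 + 8)/3=12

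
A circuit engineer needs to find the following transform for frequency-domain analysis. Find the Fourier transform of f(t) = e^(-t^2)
The Fourier transform of a Gaussian e^(-t^2) is sqrt(pi) * e^(-omega^2/4).
With a=1: F(omega)=sqrt(pi) * e^(-omega^2/4)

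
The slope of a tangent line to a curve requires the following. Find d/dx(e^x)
Chain rule: d/dx[e^u]=e^u · u' where u=x
u'=1

Answer: 1·e^x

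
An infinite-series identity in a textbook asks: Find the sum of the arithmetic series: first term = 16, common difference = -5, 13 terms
Last term: a_n=16 + (13 - 1)·-5=-44
Sum=n(a_1 + a_n)/2=13(16 + (-44))/2=-182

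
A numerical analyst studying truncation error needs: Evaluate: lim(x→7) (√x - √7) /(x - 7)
Multiply by conjugate (√x + √7)/(√x + √7):
= (x - 7)/((x - 7)(√x + √7)) = 1/(√x + √7)
As x → 7: 1/(2√7)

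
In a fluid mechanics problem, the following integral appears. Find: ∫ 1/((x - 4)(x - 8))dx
Partial fractions: 1/((x-4)(x-8))=A/(x-4)+B/(x-8)
A=-1/4, B=1/4
∫ [-1/4· 1/(x-4)+1/4· 1/(x-8)] dx
=(1/4)[ln|x-8| - ln|x-4|]+C

Answer: (1/4)·ln|(x-8)/(x-4)|+C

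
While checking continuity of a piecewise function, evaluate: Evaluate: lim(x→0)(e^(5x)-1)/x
L'Hôpital (0/0): lim 5e^(5x)/1 = 5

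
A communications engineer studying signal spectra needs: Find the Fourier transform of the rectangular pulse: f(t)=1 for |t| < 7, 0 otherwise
F(omega) = integral from -7 to 7 of e^(-j * omega * t) dt
= 2 * sin(7 * omega)/omega = 14 * sinc(7 * omega/pi)

Answer: 2 * sin(7 * omega)/omega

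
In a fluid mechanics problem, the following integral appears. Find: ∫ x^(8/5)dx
Power rule: ∫ x^(8/5) dx = x^(13/5)/(13/5) + C

Answer: (5/13)·x^(13/5) + C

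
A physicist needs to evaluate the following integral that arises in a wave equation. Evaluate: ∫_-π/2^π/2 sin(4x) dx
Antiderivative: -cos(4x)/4
Evaluate at bounds: [-cos(4·π/2)/4] - [-cos(4·-π/2)/4]
= (-(1)+(1))/4 = 0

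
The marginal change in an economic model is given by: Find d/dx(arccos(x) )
d/dx[arccos(u)] = -u'/√(1-u²), u = x, u' = 1

Answer: -1/√(1-x²)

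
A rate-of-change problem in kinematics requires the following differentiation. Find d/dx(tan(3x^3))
Chain rule: d/dx[tan(u)]=sec²(u)·u' where u=3x^3
u'=9x^2

Answer: 9x^2·sec²(3x^3)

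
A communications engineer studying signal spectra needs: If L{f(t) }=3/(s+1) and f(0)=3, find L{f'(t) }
L{f'(t)} = s·F(s) - f(0) = 3s/(s+1)-3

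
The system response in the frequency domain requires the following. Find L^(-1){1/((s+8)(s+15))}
Partial fractions: 1/((s + 8)(s + 15))=A/(s + 8) + B/(s + 15)
Cover-up: A=1/(s + 15)|_{s=-8}=1/7; B=1/(s + 8)|_{s=-15}=-1/7
L^(-1)=(1/7)e^(-8t) - (1/7)e^(-15t)

Answer: (1/7)(e^(-8t) - e^(-15t))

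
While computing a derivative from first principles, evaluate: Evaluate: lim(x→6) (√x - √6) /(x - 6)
Multiply by conjugate (√x+√6)/(√x+√6):
= (x - 6)/((x - 6)(√x+√6)) = 1/(√x+√6)
As x → 6: 1/(2√6)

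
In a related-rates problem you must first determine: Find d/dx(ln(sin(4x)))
Chain rule: d/dx[ln(u)] = u'/u where u = sin(4x)
u' = 4cos(4x)

Answer: (4cos(4x))/(sin(4x))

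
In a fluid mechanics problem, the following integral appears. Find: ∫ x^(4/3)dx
Power rule: ∫ x^(4/3) dx=x^(7/3)/(7/3)+C

Answer: (3/7)·x^(7/3)+C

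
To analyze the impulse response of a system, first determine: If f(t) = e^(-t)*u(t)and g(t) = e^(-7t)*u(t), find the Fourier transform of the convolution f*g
By the convolution theorem: F{f*g}=F(omega)*G(omega)
F(omega)=1/(1+j*omega), G(omega)=1/(7+j*omega)
F{f*g}=1/((1+j*omega)(7+j*omega))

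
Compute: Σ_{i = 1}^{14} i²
Using formula: Σ i^2=n(n+1)(2n+1)/6=14·15·29/6=1015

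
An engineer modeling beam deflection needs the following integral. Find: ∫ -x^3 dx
Using power rule: ∫ -x^3 dx=-1/4 x^4 + C=(-1/4)x^4 + C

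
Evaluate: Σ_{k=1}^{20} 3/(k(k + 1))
Partial fractions: 3/(k(k + 1)) = 3/k - 3/(k + 1)
Telescoping sum: 3(1 - 1/21) = 3·20/21

Answer: 20/7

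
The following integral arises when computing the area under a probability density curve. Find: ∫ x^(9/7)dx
Power rule: ∫ x^(9/7) dx=x^(16/7)/(16/7) + C

Answer: (7/16)·x^(16/7) + C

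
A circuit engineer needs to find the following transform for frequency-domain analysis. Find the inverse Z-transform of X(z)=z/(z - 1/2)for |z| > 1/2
Standard pair: z/(z-a) <-> a^n*u[n] for causal signals
With a=1/2: x[n]=(1/2)^n*u[n]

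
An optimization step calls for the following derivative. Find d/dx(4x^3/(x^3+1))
Quotient rule: (f/g)'=(f'g - fg')/g²
f=4x^3, f'=12x^2
g=x^3+1, g'=3x^2

Answer: (12x^2·(x^3+1)-12x^5)/(x^3+1)²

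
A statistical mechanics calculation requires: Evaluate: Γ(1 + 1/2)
Γ(n+1/2) = (2n)!√π/(4^n·n!)
= 2√π/(4·1) = (1/2)·√π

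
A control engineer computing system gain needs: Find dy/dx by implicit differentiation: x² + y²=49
Differentiate both sides: 2x + 2y·(dy/dx) = 0
Solve: dy/dx = -2x/(2y) = -x/y

Answer: dy/dx = -x/y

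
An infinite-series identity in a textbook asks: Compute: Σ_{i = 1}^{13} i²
Using formula: Σ i^2=n(n+1)(2n+1)/6=13·14·27/6=819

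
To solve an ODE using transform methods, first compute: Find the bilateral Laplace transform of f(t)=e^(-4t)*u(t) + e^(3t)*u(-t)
For e^(-4t) * u(t): L = 1/(s+4), Re(s) > -4
For e^(3t) * u(-t): L = -1/(s-3), Re(s) < 3
Combined: F(s) = 1/(s+4)-1/(s-3), -4 < Re(s) < 3

Answer: 1/(s+4)-1/(s-3), ROC: -4 < Re(s) < 3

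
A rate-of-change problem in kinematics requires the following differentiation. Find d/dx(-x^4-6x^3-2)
Power rule: d/dx(ax^n) = n·a·x^(n-1)
Term by term: -4·x^3-18·x^2

Answer: -4x^3-18x^2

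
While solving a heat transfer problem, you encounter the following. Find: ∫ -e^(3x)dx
Since d/dx[e^(3x)] = 3e^(3x), we get -1/3 e^(3x) + C

Answer: (-1/3)e^(3x) + C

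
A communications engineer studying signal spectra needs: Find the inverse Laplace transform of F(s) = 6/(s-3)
L^(-1){6/(s-a)}=c·e^(at)
Here a=3, c=6

Answer: 6e^(3t)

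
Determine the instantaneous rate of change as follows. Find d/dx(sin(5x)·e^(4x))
Product rule: (fg)'=f'g+fg'
f=sin(5x), f'=5·cos(5x)
g=e^(4x), g'=4·e^(4x)

Answer: 5·cos(5x)·e^(4x)+4·sin(5x)·e^(4x)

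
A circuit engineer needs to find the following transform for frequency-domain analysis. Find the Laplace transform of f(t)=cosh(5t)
L{cosh(at)}=s/(s²-a²)
L{cosh(5t)}=s/(s²-25)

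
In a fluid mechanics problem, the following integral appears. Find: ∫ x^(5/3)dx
Power rule: ∫ x^(5/3) dx = x^(8/3)/(8/3) + C

Answer: (3/8)·x^(8/3) + C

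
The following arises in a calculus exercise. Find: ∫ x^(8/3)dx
Power rule: ∫ x^(8/3) dx = x^(11/3)/(11/3)+C

Answer: (3/11)·x^(11/3)+C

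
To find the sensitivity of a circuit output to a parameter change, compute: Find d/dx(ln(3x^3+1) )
Chain rule: d/dx[ln(u)] = u'/u where u = 3x^3 + 1
u' = 9x^2

Answer: (9x^2)/(3x^3 + 1)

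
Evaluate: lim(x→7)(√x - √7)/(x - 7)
Multiply by conjugate (√x+√7)/(√x+√7):
=(x - 7)/((x - 7)(√x+√7))=1/(√x+√7)
As x → 7: 1/(2√7)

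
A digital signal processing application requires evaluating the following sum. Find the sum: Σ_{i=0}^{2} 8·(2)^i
Geometric series: S=a(1 - r^n)/(1 - r)
a=8, r=2, n=3
S=8(1-8)/-1=56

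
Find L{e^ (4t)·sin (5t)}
First shifting: L{e^(at)f(t)}=F(s-a)
L{sin(5t)}=5/(s²+25)
Shift: 5/((s-4)²+25)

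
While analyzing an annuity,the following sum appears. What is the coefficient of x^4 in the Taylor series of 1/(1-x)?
1/(1-x) = Σ x^n for |x|<1
All coefficients are 1

Answer: 1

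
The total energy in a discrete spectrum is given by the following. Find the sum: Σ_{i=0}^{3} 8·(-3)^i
Geometric series: S=a(1 - r^n)/(1 - r)
a=8, r=-3, n=4
S=8(1 - 81)/4=-160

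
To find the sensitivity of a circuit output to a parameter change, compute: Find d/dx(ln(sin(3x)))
Chain rule: d/dx[ln(u)]=u'/u where u=sin(3x)
u'=3cos(3x)

Answer: (3cos(3x))/(sin(3x))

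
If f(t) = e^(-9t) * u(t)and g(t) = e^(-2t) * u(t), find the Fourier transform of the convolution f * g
By the convolution theorem: F{f*g}=F(omega)*G(omega)
F(omega)=1/(9 + j*omega), G(omega)=1/(2 + j*omega)
F{f*g}=1/((9 + j*omega)(2 + j*omega))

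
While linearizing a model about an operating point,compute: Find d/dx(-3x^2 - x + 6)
Power rule: d/dx(ax^n)=n·a·x^(n-1)
Term by term: -6·x - 1

Answer: -6x - 1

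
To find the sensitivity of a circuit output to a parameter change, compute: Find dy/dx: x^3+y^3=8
Differentiate: 3x^2+3y^2·(dy/dx)=0
dy/dx=-3x^2/(3y^2)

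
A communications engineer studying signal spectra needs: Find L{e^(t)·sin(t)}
First shifting: L{e^(at)f(t)} = F(s-a)
L{sin(t)} = 1/(s² + 1)
Shift: 1/((s-1)² + 1)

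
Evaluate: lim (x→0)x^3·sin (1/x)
Squeeze theorem: -|x^3| ≤ x^3·sin(1/x) ≤ |x^3|
Since x^3 → 0 as x → 0, by squeeze theorem the limit is 0

Answer: 0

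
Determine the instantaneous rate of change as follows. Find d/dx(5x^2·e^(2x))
Product rule: (fg)' = f'g+fg'
f = 5x^2, f' = 10x
g = e^(2x), g' = 2·e^(2x)

Answer: 10x·e^(2x)+10x^2·e^(2x)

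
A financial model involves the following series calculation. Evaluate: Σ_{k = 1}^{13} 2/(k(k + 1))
Partial fractions: 2/(k(k + 1))=2/k - 2/(k + 1)
Telescoping sum: 2(1 - 1/14)=2·13/14

Answer: 13/7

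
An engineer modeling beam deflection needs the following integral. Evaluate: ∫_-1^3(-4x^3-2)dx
Step 1: Find antiderivative F(x)=-x^4-2x
Step 2: F(3) - F(-1)=-87 - (1)=-88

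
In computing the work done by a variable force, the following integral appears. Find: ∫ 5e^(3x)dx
Since d/dx[e^(3x)] = 3e^(3x), we get 5/3 e^(3x)+C

Answer: (5/3)e^(3x)+C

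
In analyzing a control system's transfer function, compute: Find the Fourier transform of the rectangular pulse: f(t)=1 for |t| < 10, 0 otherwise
F(omega)=integral from -10 to 10 of e^(-j*omega*t) dt
=2*sin(10*omega)/omega=20*sinc(10*omega/pi)

Answer: 2*sin(10*omega)/omega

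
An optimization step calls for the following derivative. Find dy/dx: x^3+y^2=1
Differentiate: 3x^2+2y·(dy/dx) = 0
dy/dx = -3x^2/(2y)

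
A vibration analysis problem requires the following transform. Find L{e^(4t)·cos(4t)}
First shifting: L{e^(at)f(t)} = F(s-a)
L{cos(4t)} = s/(s²+16)
Shift: (s-4)/((s-4)²+16)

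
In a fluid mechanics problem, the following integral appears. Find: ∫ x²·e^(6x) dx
Integration by parts twice:
First: u = x², dv = e^(6x) dx => x²e^(6x)/6 - (2/6)∫ xe^(6x) dx
Second (∫ xe^(6x) dx): xe^(6x)/6 - e^(6x)/36
Combining: e^(6x)(x²/6 - 2x/36 + 2/216) + C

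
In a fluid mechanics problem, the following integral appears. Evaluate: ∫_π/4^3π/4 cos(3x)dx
Antiderivative: sin(3x)/3
Evaluate at bounds: [sin(3·3π/4)/3] - [sin(3·π/4)/3]
= ((√2/2) - (√2/2))/3 = 0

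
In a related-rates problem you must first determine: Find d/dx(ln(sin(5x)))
Chain rule: d/dx[ln(u)]=u'/u where u=sin(5x)
u'=5cos(5x)

Answer: (5cos(5x))/(sin(5x))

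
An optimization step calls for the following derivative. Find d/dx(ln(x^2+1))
Chain rule: d/dx[ln(u)]=u'/u where u=x^2+1
u'=2x

Answer: (2x)/(x^2+1)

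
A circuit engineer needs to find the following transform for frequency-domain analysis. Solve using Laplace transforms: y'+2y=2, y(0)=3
Take L of both sides: sY(s) - 3 + 2Y(s) = 2/s
Y(s)(s + 2) = 2/s + 3
Y(s) = 2/(s(s + 2)) + 3/(s + 2)
Partial fractions: 2/(s(s + 2)) = 1/s - 1/(s + 2)
So Y(s) = 1/s + 2/(s + 2)
Inverse transform (L^(-1){1/s} = 1, L^(-1){1/(s + 2)} = e^(-2t)):

Answer: y(t) = 1 + 2·e^(-2t)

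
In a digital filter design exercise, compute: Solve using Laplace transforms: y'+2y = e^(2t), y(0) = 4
Take L: sY - 4+2Y = 1/(s-2)
Y(s+2) = 1/(s-2)+4
Y = 1/((s-2)(s+2))+4/(s+2)
Partial fractions: 1/((s-2)(s+2)) = (1/4)/(s-2) - (1/4)/(s+2)
So Y = (1/4)/(s-2)+(15/4)/(s+2)
Inverse Laplace transform (L^(-1){1/(s-2)} = e^(2t), L^(-1){1/(s+2)} = e^(-2t)):

Answer: y(t) = (1/4)·e^(2t)+(15/4)·e^(-2t)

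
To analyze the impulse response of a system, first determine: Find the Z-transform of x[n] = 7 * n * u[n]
Z{n*u[n]} = z/(z-1)^2
By linearity: Z{7*n*u[n]} = 7z/(z-1)^2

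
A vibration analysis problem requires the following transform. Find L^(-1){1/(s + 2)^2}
L^(-1){1/(s-a)^n} = t^(n-1)·e^(at)/(n-1)!
Here a = -2, n = 2: t^1·e^(-2t)/1

Answer: t·e^(-2t)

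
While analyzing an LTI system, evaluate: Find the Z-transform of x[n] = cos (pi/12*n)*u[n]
Z{cos(w0 * n) * u[n]} = z(z - cos(w0))/(z^2 - 2z * cos(w0) + 1)
With w0 = pi/12: X(z) = z(z - cos(pi/12))/(z^2 - 2z * cos(pi/12) + 1)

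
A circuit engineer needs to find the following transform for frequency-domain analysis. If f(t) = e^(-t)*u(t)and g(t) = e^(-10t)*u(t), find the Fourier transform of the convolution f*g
By the convolution theorem: F{f * g} = F(omega) * G(omega)
F(omega) = 1/(1+j * omega), G(omega) = 1/(10+j * omega)
F{f * g} = 1/((1+j * omega)(10+j * omega))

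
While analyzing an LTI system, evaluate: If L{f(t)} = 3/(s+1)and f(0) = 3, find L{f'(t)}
L{f'(t)}=s·F(s) - f(0)=3s/(s+1)-3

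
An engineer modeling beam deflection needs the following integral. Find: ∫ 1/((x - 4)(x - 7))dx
Partial fractions: 1/((x-4)(x-7))=A/(x-4) + B/(x-7)
A=-1/3, B=1/3
∫ [-1/3· 1/(x-4) + 1/3· 1/(x-7)] dx
=(1/3)[ln|x-7| - ln|x-4|] + C

Answer: (1/3)·ln|(x-7)/(x-4)| + C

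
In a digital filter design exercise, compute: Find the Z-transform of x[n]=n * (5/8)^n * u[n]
Using the property Z{n * a^n * u[n]} = az/(z-a)^2
With a = 5/8: X(z) = (5/8)z/(z - 5/8)^2, |z| > 5/8

Answer: (5/8)z/(z - 5/8)^2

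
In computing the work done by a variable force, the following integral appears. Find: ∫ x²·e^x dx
Integration by parts twice:
First: u=x², dv=e^x dx => x²e^x - 2∫ xe^x dx
Second: u=x, dv=e^x dx => xe^x - e^x
Combining: x²e^x - 2xe^x + 2e^x + C

Answer: e^x(x² - 2x + 2) + C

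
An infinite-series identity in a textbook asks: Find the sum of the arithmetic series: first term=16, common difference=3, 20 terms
Last term: a_n = 16 + (20 - 1)·3 = 73
Sum = n(a_1 + a_n)/2 = 20(16 + 73)/2 = 890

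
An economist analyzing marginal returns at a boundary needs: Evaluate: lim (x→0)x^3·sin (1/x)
Squeeze theorem: -|x^3| ≤ x^3·sin(1/x) ≤ |x^3|
Since x^3 → 0 as x → 0, by squeeze theorem the limit is 0

Answer: 0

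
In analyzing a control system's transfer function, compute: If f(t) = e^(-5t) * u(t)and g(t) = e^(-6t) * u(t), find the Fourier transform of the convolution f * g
By the convolution theorem: F{f*g} = F(omega)*G(omega)
F(omega) = 1/(5 + j*omega), G(omega) = 1/(6 + j*omega)
F{f*g} = 1/((5 + j*omega)(6 + j*omega))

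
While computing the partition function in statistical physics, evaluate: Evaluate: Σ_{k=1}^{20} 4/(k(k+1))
Partial fractions: 4/(k(k + 1)) = 4/k - 4/(k + 1)
Telescoping sum: 4(1 - 1/21) = 4·20/21

Answer: 80/21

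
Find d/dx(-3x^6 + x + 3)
Power rule: d/dx(ax^n)=n·a·x^(n-1)
Term by term: -18·x^5+1

Answer: -18x^5+1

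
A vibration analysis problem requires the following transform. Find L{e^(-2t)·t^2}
First shifting: L{e^(at)f(t)} = F(s-a)
L{t^2} = 2/s^3
Shift s → s+2: 2/(s+2)^3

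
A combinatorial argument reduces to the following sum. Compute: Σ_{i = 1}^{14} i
Using formula: Σ i^1=n(n+1)/2=14·15/2=105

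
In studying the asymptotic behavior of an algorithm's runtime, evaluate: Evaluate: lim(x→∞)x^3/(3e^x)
Apply L'Hôpital 3 times (∞/∞ each time):
Eventually get 3!/(3e^x) → 0

Answer: 0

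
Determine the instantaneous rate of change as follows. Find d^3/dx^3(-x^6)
Apply power rule 3 times:
d^1: -6x^5
d^2: -30x^4
d^3: -120x^3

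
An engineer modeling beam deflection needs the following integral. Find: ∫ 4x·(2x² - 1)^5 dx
Let u=2x² - 1, du=4x dx
∫ u^5 du=u^6/6+C

Answer: (2x² - 1)^6/6+C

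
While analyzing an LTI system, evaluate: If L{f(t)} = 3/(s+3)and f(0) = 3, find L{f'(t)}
L{f'(t)}=s·F(s) - f(0)=3s/(s + 3) - 3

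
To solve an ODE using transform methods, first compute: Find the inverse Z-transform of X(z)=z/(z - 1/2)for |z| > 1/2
Standard pair: z/(z-a) <-> a^n * u[n] for causal signals
With a = 1/2: x[n] = (1/2)^n * u[n]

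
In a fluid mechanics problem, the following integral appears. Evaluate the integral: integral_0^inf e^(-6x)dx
integral_0^inf e^(-6x) dx=[-1/6 * e^(-6x)]_0^inf
=0 - (-1/6)=1/6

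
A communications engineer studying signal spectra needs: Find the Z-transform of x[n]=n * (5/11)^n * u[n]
Using the property Z{n * a^n * u[n]}=az/(z-a)^2
With a=5/11: X(z)=(5/11)z/(z - 5/11)^2, |z| > 5/11

Answer: (5/11)z/(z - 5/11)^2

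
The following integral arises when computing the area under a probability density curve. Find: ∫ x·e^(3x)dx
Integration by parts: u = x, dv = e^(3x) dx
du = dx, v = e^(3x)/3
= x·e^(3x)/3 - ∫ e^(3x)/3 dx
= x·e^(3x)/3 - e^(3x)/9 + C

Answer: e^(3x)(x/3 - 1/9) + C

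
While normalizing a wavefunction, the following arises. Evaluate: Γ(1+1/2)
Γ(n + 1/2)=(2n)!√π/(4^n·n!)
=2√π/(4·1)=(1/2)·√π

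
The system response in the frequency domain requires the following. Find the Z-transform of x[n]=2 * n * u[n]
Z{n * u[n]}=z/(z-1)^2
By linearity: Z{2 * n * u[n]}=2z/(z-1)^2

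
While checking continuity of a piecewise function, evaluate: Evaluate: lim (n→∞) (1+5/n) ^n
This is the definition of e^5: lim(1+5/n)^n = e^5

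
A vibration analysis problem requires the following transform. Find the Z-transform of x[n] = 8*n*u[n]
Z{n*u[n]}=z/(z-1)^2
By linearity: Z{8*n*u[n]}=8z/(z-1)^2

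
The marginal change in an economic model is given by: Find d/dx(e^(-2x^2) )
Chain rule: d/dx[e^u]=e^u · u' where u=-2x^2
u'=-4x

Answer: -4x·e^(-2x^2)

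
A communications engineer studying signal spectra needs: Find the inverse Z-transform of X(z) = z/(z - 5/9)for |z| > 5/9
Standard pair: z/(z-a) <-> a^n * u[n] for causal signals
With a=5/9: x[n]=(5/9)^n * u[n]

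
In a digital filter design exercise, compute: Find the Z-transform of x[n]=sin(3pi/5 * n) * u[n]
Z{sin(w0*n)*u[n]} = z*sin(w0)/(z^2-2z*cos(w0)+1)
With w0 = 3pi/5: X(z) = z*sin(3pi/5)/(z^2-2z*cos(3pi/5)+1)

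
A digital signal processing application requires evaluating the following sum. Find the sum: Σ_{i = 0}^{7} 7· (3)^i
Geometric series: S=a(1 - r^n)/(1 - r)
a=7, r=3, n=8
S=7(1-6561)/-2=22960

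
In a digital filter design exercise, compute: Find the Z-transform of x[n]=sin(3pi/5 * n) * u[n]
Z{sin(w0 * n) * u[n]}=z * sin(w0)/(z^2 - 2z * cos(w0) + 1)
With w0=3pi/5: X(z)=z * sin(3pi/5)/(z^2 - 2z * cos(3pi/5) + 1)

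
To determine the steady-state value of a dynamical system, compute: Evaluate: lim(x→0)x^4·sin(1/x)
Squeeze theorem: -|x^4| ≤ x^4·sin(1/x) ≤ |x^4|
Since x^4 → 0 as x → 0, by squeeze theorem the limit is 0

Answer: 0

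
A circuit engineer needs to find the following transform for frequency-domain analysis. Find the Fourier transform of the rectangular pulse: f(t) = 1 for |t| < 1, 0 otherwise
F(omega) = integral from -1 to 1 of e^(-j*omega*t) dt
= 2*sin(1*omega)/omega = 2*sinc(1*omega/pi)

Answer: 2*sin(1*omega)/omega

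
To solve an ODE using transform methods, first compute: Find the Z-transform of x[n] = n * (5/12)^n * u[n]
Using the property Z{n * a^n * u[n]} = az/(z-a)^2
With a = 5/12: X(z) = (5/12)z/(z - 5/12)^2, |z| > 5/12

Answer: (5/12)z/(z - 5/12)^2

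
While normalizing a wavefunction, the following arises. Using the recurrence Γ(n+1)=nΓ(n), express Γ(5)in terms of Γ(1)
Γ(5) = 4Γ(4) = 4·3Γ(3) = ... = 4!·Γ(1) = 24·Γ(1)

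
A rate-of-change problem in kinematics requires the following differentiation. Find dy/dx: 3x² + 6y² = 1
Differentiate: 6x + 12y·(dy/dx)=0
dy/dx=-6x/(12y)=-(1/2)·(x/y)

Answer: dy/dx=-(1/2)·(x/y)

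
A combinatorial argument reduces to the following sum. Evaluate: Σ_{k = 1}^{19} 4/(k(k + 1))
Partial fractions: 4/(k(k + 1)) = 4/k - 4/(k + 1)
Telescoping sum: 4(1 - 1/20) = 4·19/20

Answer: 19/5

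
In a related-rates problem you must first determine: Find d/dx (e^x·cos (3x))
Product rule: (fg)' = f'g+fg'
f = e^x, f' = e^x
g = cos(3x), g' = -3·sin(3x)

Answer: e^x·cos(3x)-3·e^x·sin(3x)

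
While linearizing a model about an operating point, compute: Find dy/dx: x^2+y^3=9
Differentiate: 2x+3y^2·(dy/dx)=0
dy/dx=-2x/(3y^2)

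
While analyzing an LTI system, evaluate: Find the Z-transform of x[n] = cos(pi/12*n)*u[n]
Z{cos(w0*n)*u[n]}=z(z - cos(w0))/(z^2-2z*cos(w0)+1)
With w0=pi/12: X(z)=z(z - cos(pi/12))/(z^2-2z*cos(pi/12)+1)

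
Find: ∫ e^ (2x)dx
Since d/dx[e^(2x)]=2e^(2x), we get 1/2 e^(2x) + C

Answer: (1/2)e^(2x) + C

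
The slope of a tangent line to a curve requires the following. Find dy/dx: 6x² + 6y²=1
Differentiate: 12x + 12y·(dy/dx)=0
dy/dx=-12x/(12y)=-1·(x/y)

Answer: dy/dx=-1·(x/y)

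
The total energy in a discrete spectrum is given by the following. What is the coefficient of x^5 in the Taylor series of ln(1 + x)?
ln(1+x)=Σ (-1)^(n+1) x^n/n
Coefficient of x^5=(-1)^6/5=1/5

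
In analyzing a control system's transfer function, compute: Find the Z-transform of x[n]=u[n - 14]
Using the time-shift property: Z{u[n-14]} = z^(-14) * z/(z-1)
= z^(-13)/(z-1)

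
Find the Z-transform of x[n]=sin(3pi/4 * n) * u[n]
Z{sin(w0*n)*u[n]} = z*sin(w0)/(z^2-2z*cos(w0)+1)
With w0 = 3pi/4: X(z) = z*sin(3pi/4)/(z^2-2z*cos(3pi/4)+1)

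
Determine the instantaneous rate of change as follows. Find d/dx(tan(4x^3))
Chain rule: d/dx[tan(u)] = sec²(u)·u' where u = 4x^3
u' = 12x^2

Answer: 12x^2·sec²(4x^3)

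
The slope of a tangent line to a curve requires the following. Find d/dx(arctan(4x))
d/dx[arctan(u)]=u'/(1+u²), u=4x, u'=4

Answer: 4/(1+16x²)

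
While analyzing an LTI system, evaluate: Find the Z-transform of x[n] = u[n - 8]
Using the time-shift property: Z{u[n-8]} = z^(-8) * z/(z-1)
= z^(-7)/(z-1)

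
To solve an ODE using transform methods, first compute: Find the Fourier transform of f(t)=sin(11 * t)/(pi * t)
sin(W*t)/(pi*t) = (W/pi)*sinc(W*t/pi) is the impulse response of the ideal low-pass filter with cutoff W (here W = 11).
Its Fourier transform is a rectangular function:
F(omega) = 1 for |omega| < 11, 0 otherwise

Answer: rect(omega/22) [i.e., 1 for |omega| < 11, 0 otherwise]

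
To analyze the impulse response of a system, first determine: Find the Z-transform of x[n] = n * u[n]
Standard pair: Z{n * u[n]} = z/(z-1)^2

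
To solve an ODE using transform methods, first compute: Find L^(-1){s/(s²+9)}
L^(-1){s/(s²+w²)}=cos(wt)
Here w=3

Answer: cos(3t)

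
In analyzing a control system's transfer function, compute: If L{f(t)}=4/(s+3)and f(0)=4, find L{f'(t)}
L{f'(t)} = s·F(s) - f(0) = 4s/(s+3)-4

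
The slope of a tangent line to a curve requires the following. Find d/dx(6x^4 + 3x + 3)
Power rule: d/dx(ax^n) = n·a·x^(n-1)
Term by term: 24·x^3 + 3

Answer: 24x^3 + 3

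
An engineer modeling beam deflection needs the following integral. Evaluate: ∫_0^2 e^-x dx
Antiderivative: -e^-x
Evaluate: -(e^-2-1)

Answer: (e^-2-1)/(-1)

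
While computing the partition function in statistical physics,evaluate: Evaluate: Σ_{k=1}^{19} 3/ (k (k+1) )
Partial fractions: 3/(k(k + 1))=3/k - 3/(k + 1)
Telescoping sum: 3(1 - 1/20)=3·19/20

Answer: 57/20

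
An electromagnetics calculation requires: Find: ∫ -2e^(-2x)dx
Since d/dx[e^(-2x)]=-2e^(-2x), we get 1 e^(-2x) + C

Answer: e^(-2x) + C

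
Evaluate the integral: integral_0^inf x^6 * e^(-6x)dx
This is a Gamma integral. Substitute u=6x (du=6 dx):
integral_0^inf x^6 * e^(-6x) dx=(1/6^7) integral_0^inf u^6 * e^(-u) du
=Gamma(7)/6^7=6!/6^7=720/279936

Answer: 5/1944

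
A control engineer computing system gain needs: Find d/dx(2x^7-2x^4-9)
Power rule: d/dx(ax^n)=n·a·x^(n-1)
Term by term: 14·x^6-8·x^3

Answer: 14x^6-8x^3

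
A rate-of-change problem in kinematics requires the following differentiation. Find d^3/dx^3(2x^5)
Apply power rule 3 times:
d^1: 10x^4
d^2: 40x^3
d^3: 120x^2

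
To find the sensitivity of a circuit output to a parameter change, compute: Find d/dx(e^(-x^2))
Chain rule: d/dx[e^u] = e^u · u' where u = -x^2
u' = -2x

Answer: -2x·e^(-x^2)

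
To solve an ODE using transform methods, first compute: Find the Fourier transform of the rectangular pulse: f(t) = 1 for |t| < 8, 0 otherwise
F(omega) = integral from -8 to 8 of e^(-j*omega*t) dt
= 2*sin(8*omega)/omega = 16*sinc(8*omega/pi)

Answer: 2*sin(8*omega)/omega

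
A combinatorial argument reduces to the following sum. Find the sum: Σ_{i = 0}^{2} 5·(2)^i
Geometric series: S=a(1 - r^n)/(1 - r)
a=5, r=2, n=3
S=5(1-8)/-1=35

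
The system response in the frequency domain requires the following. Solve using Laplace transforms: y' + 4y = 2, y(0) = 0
Take L of both sides: sY(s)-0+4Y(s)=2/s
Y(s)(s+4)=2/s+0
Y(s)=2/(s(s+4))+0/(s+4)
Partial fractions: 2/(s(s+4))=(1/2)/s - (1/2)/(s+4)
So Y(s)=(1/2)/s - (1/2)/(s+4)
Inverse transform (L^(-1){1/s}=1, L^(-1){1/(s+4)}=e^(-4t)):

Answer: y(t)=1/2 - (1/2)·e^(-4t)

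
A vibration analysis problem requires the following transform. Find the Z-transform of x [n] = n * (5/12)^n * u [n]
Using the property Z{n * a^n * u[n]} = az/(z-a)^2
With a = 5/12: X(z) = (5/12)z/(z - 5/12)^2, |z| > 5/12

Answer: (5/12)z/(z - 5/12)^2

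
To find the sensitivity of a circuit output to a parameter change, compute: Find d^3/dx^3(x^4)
Apply power rule 3 times:
d^1: 4x^3
d^2: 12x^2
d^3: 24x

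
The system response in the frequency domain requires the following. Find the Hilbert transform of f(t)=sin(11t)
The Hilbert transform shifts each frequency component by -pi/2.
H{sin(wt)} = -cos(wt)
With w = 11: H{sin(11t)} = -cos(11t)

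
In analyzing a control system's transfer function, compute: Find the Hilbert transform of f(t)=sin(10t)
The Hilbert transform shifts each frequency component by -pi/2.
H{sin(wt)}=-cos(wt)
With w=10: H{sin(10t)}=-cos(10t)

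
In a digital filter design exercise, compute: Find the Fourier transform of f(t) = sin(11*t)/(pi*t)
sin(W*t)/(pi*t)=(W/pi)*sinc(W*t/pi) is the impulse response of the ideal low-pass filter with cutoff W (here W=11).
Its Fourier transform is a rectangular function:
F(omega)=1 for |omega| < 11, 0 otherwise

Answer: rect(omega/22) [i.e., 1 for |omega| < 11, 0 otherwise]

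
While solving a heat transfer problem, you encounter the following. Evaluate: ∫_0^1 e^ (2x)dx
Antiderivative: (1/2)e^(2x)
Evaluate: (1/2)(e^2-1)

Answer: (e^2-1)/2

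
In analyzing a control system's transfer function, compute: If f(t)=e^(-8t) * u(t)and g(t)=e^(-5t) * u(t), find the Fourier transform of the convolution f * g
By the convolution theorem: F{f*g} = F(omega)*G(omega)
F(omega) = 1/(8 + j*omega), G(omega) = 1/(5 + j*omega)
F{f*g} = 1/((8 + j*omega)(5 + j*omega))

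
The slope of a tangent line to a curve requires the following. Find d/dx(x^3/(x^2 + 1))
Quotient rule: (f/g)' = (f'g - fg')/g²
f = x^3, f' = 3x^2
g = x^2 + 1, g' = 2x

Answer: (3x^2·(x^2 + 1) - 2x^4)/(x^2 + 1)²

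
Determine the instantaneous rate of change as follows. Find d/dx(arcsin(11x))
d/dx[arcsin(u)]=u'/√(1-u²), u=11x, u'=11

Answer: 11/√(1 - 121x²)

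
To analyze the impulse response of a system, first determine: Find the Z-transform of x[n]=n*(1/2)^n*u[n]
Using the property Z{n * a^n * u[n]}=az/(z-a)^2
With a=1/2: X(z)=(1/2)z/(z - 1/2)^2, |z| > 1/2

Answer: (1/2)z/(z - 1/2)^2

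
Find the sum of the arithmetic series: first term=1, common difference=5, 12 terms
Last term: a_n = 1 + (12 - 1)·5 = 56
Sum = n(a_1 + a_n)/2 = 12(1 + 56)/2 = 342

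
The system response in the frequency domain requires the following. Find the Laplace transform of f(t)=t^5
L{t^n}=n!/s^(n+1)
L{t^5}=5!/s^6=120/s^6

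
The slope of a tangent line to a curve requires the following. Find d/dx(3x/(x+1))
Quotient rule: (f/g)'=(f'g - fg')/g²
f=3x, f'=3
g=x + 1, g'=1

Answer: (3·(x + 1) - 3x)/(x + 1)²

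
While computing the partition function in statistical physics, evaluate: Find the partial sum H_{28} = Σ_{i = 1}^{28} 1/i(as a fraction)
H_28=1 + 1/2 + 1/3 + ... + 1/28
=315404588903/80313433200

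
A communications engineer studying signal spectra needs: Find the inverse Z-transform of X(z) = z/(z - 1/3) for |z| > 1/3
Standard pair: z/(z-a) <-> a^n*u[n] for causal signals
With a = 1/3: x[n] = (1/3)^n*u[n]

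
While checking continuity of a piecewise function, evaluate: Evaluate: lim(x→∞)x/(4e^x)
Apply L'Hôpital 1 times (∞/∞ each time):
Eventually get 1!/(4e^x) → 0

Answer: 0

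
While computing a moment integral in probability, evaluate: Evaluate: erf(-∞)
erf(-∞) = -1 (the error function is odd, so erf(-∞) = -erf(∞) = -1)

Answer: -1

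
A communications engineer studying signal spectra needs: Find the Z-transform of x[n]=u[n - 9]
Using the time-shift property: Z{u[n-9]} = z^(-9) * z/(z-1)
= z^(-8)/(z-1)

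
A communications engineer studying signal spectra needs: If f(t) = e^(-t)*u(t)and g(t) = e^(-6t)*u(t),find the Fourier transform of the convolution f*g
By the convolution theorem: F{f * g} = F(omega) * G(omega)
F(omega) = 1/(1 + j * omega), G(omega) = 1/(6 + j * omega)
F{f * g} = 1/((1 + j * omega)(6 + j * omega))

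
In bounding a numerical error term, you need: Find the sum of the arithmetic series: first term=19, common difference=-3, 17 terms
Last term: a_n = 19 + (17 - 1)·-3 = -29
Sum = n(a_1 + a_n)/2 = 17(19 + (-29))/2 = -85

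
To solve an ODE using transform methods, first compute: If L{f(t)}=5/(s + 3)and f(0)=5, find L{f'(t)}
L{f'(t)} = s·F(s) - f(0) = 5s/(s + 3) - 5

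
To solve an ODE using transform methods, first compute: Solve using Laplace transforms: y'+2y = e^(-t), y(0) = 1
Take L: sY - 1+2Y=1/(s+1)
Y(s+2)=1/(s+1)+1
Y=1/((s+1)(s+2))+1/(s+2)
Partial fractions: 1/((s+1)(s+2))=1/(s+1)-1/(s+2)
So Y=1/(s+1)
Inverse Laplace transform (L^(-1){1/(s+1)}=e^(-t), L^(-1){1/(s+2)}=e^(-2t)):

Answer: y(t)=1·e^(-t)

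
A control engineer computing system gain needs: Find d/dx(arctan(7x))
d/dx[arctan(u)]=u'/(1 + u²), u=7x, u'=7

Answer: 7/(1 + 49x²)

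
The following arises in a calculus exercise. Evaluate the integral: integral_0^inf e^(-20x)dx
integral_0^inf e^(-20x) dx=[-1/20 * e^(-20x)]_0^inf
=0 - (-1/20)=1/20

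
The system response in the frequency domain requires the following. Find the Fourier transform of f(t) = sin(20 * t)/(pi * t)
sin(W * t)/(pi * t) = (W/pi) * sinc(W * t/pi) is the impulse response of the ideal low-pass filter with cutoff W (here W = 20).
Its Fourier transform is a rectangular function:
F(omega) = 1 for |omega| < 20, 0 otherwise

Answer: rect(omega/40) [i.e., 1 for |omega| < 20, 0 otherwise]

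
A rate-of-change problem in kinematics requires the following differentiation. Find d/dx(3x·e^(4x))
Product rule: (fg)'=f'g + fg'
f=3x, f'=3
g=e^(4x), g'=4·e^(4x)

Answer: 3·e^(4x) + 12x·e^(4x)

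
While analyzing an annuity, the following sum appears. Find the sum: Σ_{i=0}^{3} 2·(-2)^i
Geometric series: S=a(1 - r^n)/(1 - r)
a=2, r=-2, n=4
S=2(1 - 16)/3=-10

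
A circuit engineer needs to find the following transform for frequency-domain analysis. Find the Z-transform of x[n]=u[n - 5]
Using the time-shift property: Z{u[n-5]}=z^(-5)*z/(z-1)
=z^(-4)/(z-1)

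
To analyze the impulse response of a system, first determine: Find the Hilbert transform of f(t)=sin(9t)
The Hilbert transform shifts each frequency component by -pi/2.
H{sin(wt)}=-cos(wt)
With w=9: H{sin(9t)}=-cos(9t)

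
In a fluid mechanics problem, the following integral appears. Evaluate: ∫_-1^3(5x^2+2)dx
Step 1: Find antiderivative F(x) = (5/3)x^3 + 2x
Step 2: F(3) - F(-1) = 51 - (-11/3) = 164/3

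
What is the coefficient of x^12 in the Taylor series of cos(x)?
cos(x) = Σ (-1)^k x^(2k)/(2k)!
For x^12: (-1)^6/12! = 1/479001600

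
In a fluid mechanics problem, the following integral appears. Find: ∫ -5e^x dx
Since d/dx[e^x]=+e^x, we get -5e^x+C

Answer: -5e^x+C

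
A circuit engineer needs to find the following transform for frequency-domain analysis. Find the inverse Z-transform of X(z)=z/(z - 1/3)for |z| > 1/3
Standard pair: z/(z-a) <-> a^n * u[n] for causal signals
With a = 1/3: x[n] = (1/3)^n * u[n]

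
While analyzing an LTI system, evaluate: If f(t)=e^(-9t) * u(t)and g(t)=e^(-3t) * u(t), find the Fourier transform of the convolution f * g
By the convolution theorem: F{f*g} = F(omega)*G(omega)
F(omega) = 1/(9 + j*omega), G(omega) = 1/(3 + j*omega)
F{f*g} = 1/((9 + j*omega)(3 + j*omega))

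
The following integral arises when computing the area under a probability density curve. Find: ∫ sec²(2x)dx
Since d/dx[tan(2x)] = 2sec²(2x), integral = tan(2x)/2+C

Answer: (1/2)tan(2x)+C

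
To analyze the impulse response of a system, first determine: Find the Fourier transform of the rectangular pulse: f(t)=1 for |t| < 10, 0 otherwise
F(omega)=integral from -10 to 10 of e^(-j * omega * t) dt
=2 * sin(10 * omega)/omega=20 * sinc(10 * omega/pi)

Answer: 2 * sin(10 * omega)/omega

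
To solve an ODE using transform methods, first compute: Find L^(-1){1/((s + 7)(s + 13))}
Partial fractions: 1/((s + 7)(s + 13)) = A/(s + 7) + B/(s + 13)
Cover-up: A = 1/(s + 13)|_{s = -7} = 1/6; B = 1/(s + 7)|_{s = -13} = -1/6
L^(-1) = (1/6)e^(-7t) - (1/6)e^(-13t)

Answer: (1/6)(e^(-7t) - e^(-13t))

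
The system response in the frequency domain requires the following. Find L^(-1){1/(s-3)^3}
L^(-1){1/(s-a)^n}=t^(n-1)·e^(at)/(n-1)!
Here a=3, n=3: t^2·e^(3t)/2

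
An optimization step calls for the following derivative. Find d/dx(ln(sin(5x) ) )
Chain rule: d/dx[ln(u)] = u'/u where u = sin(5x)
u' = 5cos(5x)

Answer: (5cos(5x))/(sin(5x))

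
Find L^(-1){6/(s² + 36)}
L^(-1){w/(s² + w²)}=sin(wt)
Here w=6

Answer: sin(6t)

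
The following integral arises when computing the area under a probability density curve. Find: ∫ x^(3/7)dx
Power rule: ∫ x^(3/7) dx = x^(10/7)/(10/7) + C

Answer: (7/10)·x^(10/7) + C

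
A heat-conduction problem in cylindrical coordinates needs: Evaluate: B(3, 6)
B(x,y) = Γ(x)Γ(y)/Γ(x+y) = (x-1)!(y-1)!/(x+y-1)!
B(3,6) = 2!·5!/8! = 1/168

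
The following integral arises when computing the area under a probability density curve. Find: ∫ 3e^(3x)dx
Since d/dx[e^(3x)] = 3e^(3x), we get 1 e^(3x)+C

Answer: e^(3x)+C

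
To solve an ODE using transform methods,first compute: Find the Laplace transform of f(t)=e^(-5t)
L{e^(at)}=1/(s-a)
L{e^(-5t)}=1/(s+5)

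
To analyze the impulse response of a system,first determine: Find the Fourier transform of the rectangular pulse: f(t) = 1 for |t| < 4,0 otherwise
F(omega) = integral from -4 to 4 of e^(-j * omega * t) dt
= 2 * sin(4 * omega)/omega = 8 * sinc(4 * omega/pi)

Answer: 2 * sin(4 * omega)/omega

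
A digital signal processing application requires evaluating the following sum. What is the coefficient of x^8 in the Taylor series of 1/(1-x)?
1/(1-x) = Σ x^n for |x|<1
All coefficients are 1

Answer: 1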